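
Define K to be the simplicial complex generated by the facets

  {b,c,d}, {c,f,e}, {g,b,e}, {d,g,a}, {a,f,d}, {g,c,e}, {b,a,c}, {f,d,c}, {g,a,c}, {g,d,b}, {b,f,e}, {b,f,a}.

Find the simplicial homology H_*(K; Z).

Take the total order a < b < c < d < e < f < g on the vertex set. Then K (dimension 2) consists of the simplices:

  0-simplices (7): a, b, c, d, e, f, g
  1-simplices (18): ab, ac, ad, af, ag, bc, bd, be, bf, bg, cd, ce, cf, cg, df, dg, ef, eg
  2-simplices (12): abc, abf, acg, adf, adg, bcd, bdg, bef, beg, cdf, cef, ceg

Hence C_0 ≅ Z^7, C_1 ≅ Z^18, C_2 ≅ Z^12.

∂_1: C_1 → C_0 sends each edge [p,q] (with p < q) to q − p. For instance
  ∂ad = d − a.
The resulting 7×18 matrix has rank 6, and its Smith normal form has invariant factors (1,1,1,1,1,1).

The boundary map ∂_2: C_2 → C_1 acts by ∂[p,q,r] = [q,r] − [p,r] + [p,q]. For instance
  ∂adf = df − af + ad,
  ∂beg = eg − bg + be.
The resulting 18×12 matrix has rank 12, and its Smith normal form has invariant factors (1,1,1,1,1,1,1,1,1,1,1,2).

Now H_k = ker ∂_k / im ∂_{k+1}, so:

  H_0: rank C_0 − rank ∂_1 = 7 − 6 = 1, and the invariant factors of ∂_1 are all 1, so H_0 = Z.
  H_1: rank ker ∂_1 − rank ∂_2 = (18 − 6) − 12 = 0, and ∂_2 has invariant factor 2 > 1, so H_1 = Z/2Z.
  H_2: rank ker ∂_2 − rank ∂_3 = (12 − 12) − 0 = 0, and there is no ∂_3, so H_2 = 0.

H_0 ≅ Z,  H_1 ≅ Z/2Z,  H_2 = 0.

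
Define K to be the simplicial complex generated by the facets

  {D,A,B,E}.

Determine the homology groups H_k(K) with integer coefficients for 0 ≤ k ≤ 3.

H_0 = Z,  H_1 = 0,  H_2 = 0,  H_3 = 0.

Fix the vertex order A < B < D < E and write every simplex with vertices in increasing order. Then dim K = 3 and the simplices of K are:

  0-simplices (4): A, B, D, E
  1-simplices (6): AB, AD, AE, BD, BE, DE
  2-simplices (4): ABD, ABE, ADE, BDE
  3-simplices (1): ABDE

so the chain groups are C_0 ≅ Z^4, C_1 ≅ Z^6, C_2 ≅ Z^4, C_3 ≅ Z^1.

∂_1: C_1 → C_0 sends each edge [p,q] (with p < q) to q − p. For instance
  ∂BE = E − B.
The 4×6 boundary matrix has rank 3 and Smith normal form diag(1,1,1).

Boundary ∂_2: C_2 → C_1 acts by ∂[p,q,r] = [q,r] − [p,r] + [p,q]. For instance
  ∂ABD = BD − AD + AB,
  ∂ABE = BE − AE + AB.
The resulting 6×4 matrix has rank 3, and its Smith normal form has invariant factors (1,1,1).

The boundary map ∂_3: C_3 → C_2 sends each 3-simplex σ to the alternating sum Σ_i (−1)^i (σ with its i-th vertex removed). For instance
  ∂ABDE = BDE − ADE + ABE − ABD.
As a 4×1 matrix over Z this has rank 1, with invariant factors (1).

Now H_k = ker ∂_k / im ∂_{k+1}, so:

  H_0: rank C_0 − rank ∂_1 = 4 − 3 = 1, and the invariant factors of ∂_1 are all 1, so H_0 = Z.
  H_1: rank ker ∂_1 − rank ∂_2 = (6 − 3) − 3 = 0, and the invariant factors of ∂_2 are all 1, so H_1 = 0.
  H_2: rank ker ∂_2 − rank ∂_3 = (4 − 3) − 1 = 0, and the invariant factors of ∂_3 are all 1, so H_2 = 0.
  H_3: rank ker ∂_3 − rank ∂_4 = (1 − 1) − 0 = 0, and there is no ∂_4, so H_3 = 0.

As a check, the Euler characteristic is 4 − 6 + 4 − 1 = 1, which agrees with 1 − 0 + 0 − 0 = 1.
(K is a triangulation of the 3-simplex.)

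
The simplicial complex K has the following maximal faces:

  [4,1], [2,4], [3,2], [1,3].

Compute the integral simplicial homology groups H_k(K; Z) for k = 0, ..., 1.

H_0 ≅ Z,  H_1 ≅ Z.

Fix the vertex order 1 < 2 < 3 < 4 and write every simplex with vertices in increasing order. Then dim K = 1 and the simplices of K are:

  0-simplices (4): [1], [2], [3], [4]
  1-simplices (4): [1,3], [1,4], [2,3], [2,4]

so the chain groups are C_0 ≅ Z^4, C_1 ≅ Z^4.

Boundary ∂_1: C_1 → C_0 maps an edge to its endpoints' difference, ∂[p,q] = q − p. For instance
  ∂[2,3] = [3] − [2].
The 4×4 boundary matrix has rank 3 and Smith normal form diag(1,1,1).

Reading off H_k = ker ∂_k / im ∂_{k+1}:

  H_0: rank C_0 − rank ∂_1 = 4 − 3 = 1, and the invariant factors of ∂_1 are all 1, so H_0 = Z.
  H_1: rank ker ∂_1 − rank ∂_2 = (4 − 3) − 0 = 1, and there is no ∂_2, so H_1 = Z.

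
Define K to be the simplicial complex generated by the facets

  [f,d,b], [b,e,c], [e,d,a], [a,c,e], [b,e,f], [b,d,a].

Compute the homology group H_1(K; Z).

H_1 ≅ Z.

Take the total order a < b < c < d < e < f on the vertex set. Then K (dimension 2) consists of the simplices:

  0-simplices (6): a, b, c, d, e, f
  1-simplices (12): ab, ac, ad, ae, bc, bd, be, bf, ce, de, df, ef
  2-simplices (6): abd, ace, ade, bce, bdf, bef

giving chain groups C_0 ≅ Z^6, C_1 ≅ Z^12, C_2 ≅ Z^6.

∂_1: C_1 → C_0 maps an edge to its endpoints' difference, ∂[p,q] = q − p. For instance
  ∂df = f − d.
The resulting 6×12 matrix has rank 5, and its Smith normal form has invariant factors (1,1,1,1,1).

Boundary ∂_2: C_2 → C_1 sends each 2-simplex [p,q,r] to [q,r] − [p,r] + [p,q]. For instance
  ∂abd = bd − ad + ab,
  ∂bef = ef − bf + be.
This gives a 12×6 integer matrix of rank 6; reducing to Smith normal form yields diagonal entries (1,1,1,1,1,1).

Reading off H_k = ker ∂_k / im ∂_{k+1}:

  H_1: rank ker ∂_1 − rank ∂_2 = (12 − 5) − 6 = 1, and the invariant factors of ∂_2 are all 1, so H_1 = Z.

(K is a triangulation of the cylinder S^1 x I.)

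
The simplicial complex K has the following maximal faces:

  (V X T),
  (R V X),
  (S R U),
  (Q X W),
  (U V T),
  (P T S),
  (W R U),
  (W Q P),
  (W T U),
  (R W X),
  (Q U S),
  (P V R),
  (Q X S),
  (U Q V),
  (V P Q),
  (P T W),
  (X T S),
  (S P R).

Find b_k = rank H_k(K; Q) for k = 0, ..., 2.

Take the total order P < Q < R < S < T < U < V < W < X on the vertex set. Then K (dimension 2) consists of the simplices:

  0-simplices (9): P, Q, R, S, T, U, V, W, X
  1-simplices (27): PQ, PR, PS, PT, PV, PW, QS, QU, QV, QW, QX, RS, RU, RV, RW, RX, ST, SU, SX, TU, TV, TW, TX, UV, UW, VX, WX
  2-simplices (18): PQV, PQW, PRS, PRV, PST, PTW, QSU, QSX, QUV, QWX, RSU, RUW, RVX, RWX, STX, TUV, TUW, TVX

Hence C_0 ≅ Z^9, C_1 ≅ Z^27, C_2 ≅ Z^18.

Boundary ∂_1: C_1 → C_0 maps an edge to its endpoints' difference, ∂[p,q] = q − p. For instance
  ∂PR = R − P.
As a 9×27 matrix over Z this has rank 8, with invariant factors (1,1,1,1,1,1,1,1).

Boundary ∂_2: C_2 → C_1 acts by ∂[p,q,r] = [q,r] − [p,r] + [p,q]. For instance
  ∂QWX = WX − QX + QW,
  ∂RUW = UW − RW + RU.
The resulting 27×18 matrix has rank 17, and its Smith normal form has invariant factors (1,1,1,1,1,1,1,1,1,1,1,1,1,1,1,1,1).

Computing H_k = (kernel of ∂_k) / (image of ∂_{k+1}):

  H_0: rank C_0 − rank ∂_1 = 9 − 8 = 1, and the invariant factors of ∂_1 are all 1, so H_0 ≅ Z.
  H_1: rank ker ∂_1 − rank ∂_2 = (27 − 8) − 17 = 2, and the invariant factors of ∂_2 are all 1, so H_1 ≅ Z^2.
  H_2: rank ker ∂_2 − rank ∂_3 = (18 − 17) − 0 = 1, and there is no ∂_3, so H_2 ≅ Z.

(K is a triangulation of the torus T^2.)

Hence the Betti numbers are b_0 = 1, b_1 = 2, b_2 = 1.

b_0 = 1, b_1 = 2, b_2 = 1.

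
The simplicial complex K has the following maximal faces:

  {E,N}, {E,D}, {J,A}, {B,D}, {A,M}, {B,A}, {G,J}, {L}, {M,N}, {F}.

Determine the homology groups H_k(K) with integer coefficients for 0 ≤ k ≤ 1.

H_0 ≅ Z^3,  H_1 ≅ Z.

Fix the vertex order A < B < D < E < F < G < J < L < M < N and write every simplex with vertices in increasing order. Then dim K = 1 and the simplices of K are:

  0-simplices (10): A, B, D, E, F, G, J, L, M, N
  1-simplices (8): AB, AJ, AM, BD, DE, EN, GJ, MN

giving chain groups C_0 ≅ Z^10, C_1 ≅ Z^8.

∂_1: C_1 → C_0 is given by ∂[p,q] = [q] − [p].
As a 10×8 matrix over Z this has rank 7, with invariant factors (1,1,1,1,1,1,1).

Now H_k = ker ∂_k / im ∂_{k+1}, so:

  H_0: rank C_0 − rank ∂_1 = 10 − 7 = 3, and the invariant factors of ∂_1 are all 1, so H_0 = Z^3.
  H_1: rank ker ∂_1 − rank ∂_2 = (8 − 7) − 0 = 1, and there is no ∂_2, so H_1 = Z.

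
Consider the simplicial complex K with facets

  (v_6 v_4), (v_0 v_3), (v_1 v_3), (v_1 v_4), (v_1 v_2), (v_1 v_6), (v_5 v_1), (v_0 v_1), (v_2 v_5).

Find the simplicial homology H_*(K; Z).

Order the vertices as v_0 < v_1 < v_2 < v_3 < v_4 < v_5 < v_6. Listing each simplex with vertices in this order, K has dimension 1 with simplices:

  0-simplices (7): [v_0], [v_1], [v_2], [v_3], [v_4], [v_5], [v_6]
  1-simplices (9): [v_0,v_1], [v_0,v_3], [v_1,v_2], [v_1,v_3], [v_1,v_4], [v_1,v_5], [v_1,v_6], [v_2,v_5], [v_4,v_6]

so the chain groups are C_0 ≅ Z^7, C_1 ≅ Z^9.

∂_1: C_1 → C_0 sends each edge [p,q] (with p < q) to q − p.
As a 7×9 matrix over Z this has rank 6, with invariant factors (1,1,1,1,1,1).

Reading off H_k = ker ∂_k / im ∂_{k+1}:

  H_0: rank C_0 − rank ∂_1 = 7 − 6 = 1, and the invariant factors of ∂_1 are all 1, so H_0 = Z.
  H_1: rank ker ∂_1 − rank ∂_2 = (9 − 6) − 0 = 3, and there is no ∂_2, so H_1 = Z^3.

As a check, the Euler characteristic is 7 − 9 = -2, which agrees with 1 − 3 = -2.
(K is a triangulation of a wedge of 3 circles.)

H_0 ≅ Z,  H_1 ≅ Z^3.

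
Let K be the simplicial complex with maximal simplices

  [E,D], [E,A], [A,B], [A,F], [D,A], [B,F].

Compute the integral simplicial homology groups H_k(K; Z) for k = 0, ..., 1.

Take the total order A < B < D < E < F on the vertex set. Then K (dimension 1) consists of the simplices:

  0-simplices (5): A, B, D, E, F
  1-simplices (6): AB, AD, AE, AF, BF, DE

so the chain groups are C_0 ≅ Z^5, C_1 ≅ Z^6.

The boundary map ∂_1: C_1 → C_0 is given by ∂[p,q] = [q] − [p]. For instance
  ∂AB = B − A.
This gives a 5×6 integer matrix of rank 4; reducing to Smith normal form yields diagonal entries (1,1,1,1).

Reading off H_k = ker ∂_k / im ∂_{k+1}:

  H_0: rank C_0 − rank ∂_1 = 5 − 4 = 1, and the invariant factors of ∂_1 are all 1, so H_0 = Z.
  H_1: rank ker ∂_1 − rank ∂_2 = (6 − 4) − 0 = 2, and there is no ∂_2, so H_1 = Z^2.

H_0 ≅ Z,  H_1 ≅ Z^2.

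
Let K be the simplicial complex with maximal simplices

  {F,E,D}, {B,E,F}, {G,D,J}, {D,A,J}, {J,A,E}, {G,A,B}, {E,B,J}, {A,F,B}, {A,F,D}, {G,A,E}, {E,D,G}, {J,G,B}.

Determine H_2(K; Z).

We work with the vertex ordering A < B < D < E < F < G < J. The simplices of K, each written with vertices in increasing order, are:

  0-simplices (7): A, B, D, E, F, G, J
  1-simplices (18): AB, AD, AE, AF, AG, AJ, BE, BF, BG, BJ, DE, DF, DG, DJ, EF, EG, EJ, GJ
  2-simplices (12): ABF, ABG, ADF, ADJ, AEG, AEJ, BEF, BEJ, BGJ, DEF, DEG, DGJ

Hence C_0 ≅ Z^7, C_1 ≅ Z^18, C_2 ≅ Z^12.

∂_1: C_1 → C_0 maps an edge to its endpoints' difference, ∂[p,q] = q − p. For instance
  ∂BE = E − B.
This gives a 7×18 integer matrix of rank 6; reducing to Smith normal form yields diagonal entries (1,1,1,1,1,1).

∂_2: C_2 → C_1 acts by ∂[p,q,r] = [q,r] − [p,r] + [p,q]. For instance
  ∂ABG = BG − AG + AB,
  ∂DGJ = GJ − DJ + DG.
The 18×12 boundary matrix has rank 12 and Smith normal form diag(1,1,1,1,1,1,1,1,1,1,1,2).

Reading off H_k = ker ∂_k / im ∂_{k+1}:

  H_2: rank ker ∂_2 − rank ∂_3 = (12 − 12) − 0 = 0, and there is no ∂_3, so H_2 = 0.

(K is a triangulation of the real projective plane RP^2.)

H_2 ≅ 0.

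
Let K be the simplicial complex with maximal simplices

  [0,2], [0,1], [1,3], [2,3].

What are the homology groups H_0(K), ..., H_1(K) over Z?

Fix the vertex order 0 < 1 < 2 < 3 and write every simplex with vertices in increasing order. Then dim K = 1 and the simplices of K are:

  0-simplices (4): [0], [1], [2], [3]
  1-simplices (4): [0,1], [0,2], [1,3], [2,3]

giving chain groups C_0 ≅ Z^4, C_1 ≅ Z^4.

∂_1: C_1 → C_0 is given by ∂[p,q] = [q] − [p]. For instance
  ∂[2,3] = [3] − [2].
The resulting 4×4 matrix has rank 3, and its Smith normal form has invariant factors (1,1,1).

Now H_k = ker ∂_k / im ∂_{k+1}, so:

  H_0: rank C_0 − rank ∂_1 = 4 − 3 = 1, and the invariant factors of ∂_1 are all 1, so H_0 ≅ Z.
  H_1: rank ker ∂_1 − rank ∂_2 = (4 − 3) − 0 = 1, and there is no ∂_2, so H_1 ≅ Z.

As a check, the Euler characteristic is 4 − 4 = 0, which agrees with 1 − 1 = 0.

H_0 ≅ Z,  H_1 ≅ Z.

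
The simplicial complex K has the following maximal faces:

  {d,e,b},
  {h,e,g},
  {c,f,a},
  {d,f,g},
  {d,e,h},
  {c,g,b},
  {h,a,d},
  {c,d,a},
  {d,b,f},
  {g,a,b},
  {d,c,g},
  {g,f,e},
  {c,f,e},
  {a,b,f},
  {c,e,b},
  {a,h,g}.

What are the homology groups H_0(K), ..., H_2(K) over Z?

H_0 ≅ Z,  H_1 ≅ Z^2,  H_2 ≅ Z.

Take the total order a < b < c < d < e < f < g < h on the vertex set. Then K (dimension 2) consists of the simplices:

  0-simplices (8): a, b, c, d, e, f, g, h
  1-simplices (24): ab, ac, ad, af, ag, ah, bc, bd, be, bf, bg, cd, ce, cf, cg, de, df, dg, dh, ef, eg, eh, fg, gh
  2-simplices (16): abf, abg, acd, acf, adh, agh, bce, bcg, bde, bdf, cdg, cef, deh, dfg, efg, egh

so the chain groups are C_0 ≅ Z^8, C_1 ≅ Z^24, C_2 ≅ Z^16.

Boundary ∂_1: C_1 → C_0 sends each edge [p,q] (with p < q) to q − p.
The resulting 8×24 matrix has rank 7, and its Smith normal form has invariant factors (1,1,1,1,1,1,1).

∂_2: C_2 → C_1 sends each 2-simplex [p,q,r] to [q,r] − [p,r] + [p,q]. For instance
  ∂adh = dh − ah + ad,
  ∂acf = cf − af + ac.
The 24×16 boundary matrix has rank 15 and Smith normal form diag(1,1,1,1,1,1,1,1,1,1,1,1,1,1,1).

Now H_k = ker ∂_k / im ∂_{k+1}, so:

  H_0: rank C_0 − rank ∂_1 = 8 − 7 = 1, and the invariant factors of ∂_1 are all 1, so H_0 = Z.
  H_1: rank ker ∂_1 − rank ∂_2 = (24 − 7) − 15 = 2, and the invariant factors of ∂_2 are all 1, so H_1 = Z^2.
  H_2: rank ker ∂_2 − rank ∂_3 = (16 − 15) − 0 = 1, and there is no ∂_3, so H_2 = Z.

(K is a triangulation of the torus T^2.)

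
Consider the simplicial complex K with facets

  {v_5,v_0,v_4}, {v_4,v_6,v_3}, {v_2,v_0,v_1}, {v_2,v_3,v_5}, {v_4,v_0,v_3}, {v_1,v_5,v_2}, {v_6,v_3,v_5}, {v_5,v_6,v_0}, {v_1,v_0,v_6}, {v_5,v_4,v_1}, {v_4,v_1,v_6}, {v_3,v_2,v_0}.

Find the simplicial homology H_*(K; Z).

Fix the vertex order v_0 < v_1 < v_2 < v_3 < v_4 < v_5 < v_6 and write every simplex with vertices in increasing order. Then dim K = 2 and the simplices of K are:

  0-simplices (7): [v_0], [v_1], [v_2], [v_3], [v_4], [v_5], [v_6]
  1-simplices (18): (18 of them)
  2-simplices (12): (12 of them)

giving chain groups C_0 ≅ Z^7, C_1 ≅ Z^18, C_2 ≅ Z^12.

∂_1: C_1 → C_0 is given by ∂[p,q] = [q] − [p]. For instance
  ∂[v_2,v_5] = [v_5] − [v_2].
The 7×18 boundary matrix has rank 6 and Smith normal form diag(1,1,1,1,1,1).

The boundary map ∂_2: C_2 → C_1 sends each 2-simplex [p,q,r] to [q,r] − [p,r] + [p,q]. For instance
  ∂[v_1,v_4,v_5] = [v_4,v_5] − [v_1,v_5] + [v_1,v_4],
  ∂[v_3,v_5,v_6] = [v_5,v_6] − [v_3,v_6] + [v_3,v_5].
The 18×12 boundary matrix has rank 12 and Smith normal form diag(1,1,1,1,1,1,1,1,1,1,1,2).

Now H_k = ker ∂_k / im ∂_{k+1}, so:

  H_0: rank C_0 − rank ∂_1 = 7 − 6 = 1, and the invariant factors of ∂_1 are all 1, so H_0 ≅ Z.
  H_1: rank ker ∂_1 − rank ∂_2 = (18 − 6) − 12 = 0, and ∂_2 has invariant factor 2 > 1, so H_1 ≅ Z/2Z.
  H_2: rank ker ∂_2 − rank ∂_3 = (12 − 12) − 0 = 0, and there is no ∂_3, so H_2 ≅ 0.

As a check, the Euler characteristic is 7 − 18 + 12 = 1, which agrees with 1 − 0 + 0 = 1.

H_0 = Z,  H_1 = Z/2Z,  H_2 = 0.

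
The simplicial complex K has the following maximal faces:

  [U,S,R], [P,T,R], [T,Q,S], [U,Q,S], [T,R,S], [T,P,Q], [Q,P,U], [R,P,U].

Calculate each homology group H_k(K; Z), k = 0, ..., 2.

H_0 ≅ Z,  H_1 = 0,  H_2 ≅ Z.

We work with the vertex ordering P < Q < R < S < T < U. The simplices of K, each written with vertices in increasing order, are:

  0-simplices (6): P, Q, R, S, T, U
  1-simplices (12): PQ, PR, PT, PU, QS, QT, QU, RS, RT, RU, ST, SU
  2-simplices (8): PQT, PQU, PRT, PRU, QST, QSU, RST, RSU

Hence C_0 ≅ Z^6, C_1 ≅ Z^12, C_2 ≅ Z^8.

Boundary ∂_1: C_1 → C_0 maps an edge to its endpoints' difference, ∂[p,q] = q − p.
The 6×12 boundary matrix has rank 5 and Smith normal form diag(1,1,1,1,1).

∂_2: C_2 → C_1 maps a triangle to the signed sum of its edges. For instance
  ∂RST = ST − RT + RS,
  ∂PQU = QU − PU + PQ.
This gives a 12×8 integer matrix of rank 7; reducing to Smith normal form yields diagonal entries (1,1,1,1,1,1,1).

From H_k ≅ ker(∂_k) / im(∂_{k+1}) we obtain:

  H_0: rank C_0 − rank ∂_1 = 6 − 5 = 1, and the invariant factors of ∂_1 are all 1, so H_0 ≅ Z.
  H_1: rank ker ∂_1 − rank ∂_2 = (12 − 5) − 7 = 0, and the invariant factors of ∂_2 are all 1, so H_1 ≅ 0.
  H_2: rank ker ∂_2 − rank ∂_3 = (8 − 7) − 0 = 1, and there is no ∂_3, so H_2 ≅ Z.

(K is a triangulation of the 2-sphere S^2.)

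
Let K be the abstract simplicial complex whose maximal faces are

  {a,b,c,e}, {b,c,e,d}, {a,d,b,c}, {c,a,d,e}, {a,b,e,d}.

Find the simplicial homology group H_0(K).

K has 5 vertices, 10 edges, 10 triangles, 5 3-simplices.
rank ∂_0 = 0, rank ∂_1 = 4 ⇒ b_0 = 5 − 0 − 4 = 1; all invariant factors of ∂_1 are 1 so no torsion. So H_0 ≅ Z.

H_0 ≅ Z.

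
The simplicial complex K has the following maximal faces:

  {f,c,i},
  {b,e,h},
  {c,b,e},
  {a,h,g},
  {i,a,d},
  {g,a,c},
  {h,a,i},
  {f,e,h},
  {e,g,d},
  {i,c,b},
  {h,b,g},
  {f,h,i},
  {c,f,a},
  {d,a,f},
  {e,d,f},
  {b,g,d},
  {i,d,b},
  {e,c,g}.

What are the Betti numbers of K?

b_0 = 1, b_1 = 1, b_2 = 0.

Fix the vertex order a < b < c < d < e < f < g < h < i and write every simplex with vertices in increasing order. Then dim K = 2 and the simplices of K are:

  0-simplices (9): a, b, c, d, e, f, g, h, i
  1-simplices (27): ac, ad, af, ag, ah, ai, bc, bd, be, bg, bh, bi, ce, cf, cg, ci, de, df, dg, di, ef, eg, eh, fh, fi, gh, hi
  2-simplices (18): acf, acg, adf, adi, agh, ahi, bce, bci, bdg, bdi, beh, bgh, ceg, cfi, def, deg, efh, fhi

giving chain groups C_0 ≅ Z^9, C_1 ≅ Z^27, C_2 ≅ Z^18.

Boundary ∂_1: C_1 → C_0 is given by ∂[p,q] = [q] − [p].
This gives a 9×27 integer matrix of rank 8; reducing to Smith normal form yields diagonal entries (1,1,1,1,1,1,1,1).

Boundary ∂_2: C_2 → C_1 acts by ∂[p,q,r] = [q,r] − [p,r] + [p,q]. For instance
  ∂bci = ci − bi + bc,
  ∂bce = ce − be + bc.
As a 27×18 matrix over Z this has rank 18, with invariant factors (1,1,1,1,1,1,1,1,1,1,1,1,1,1,1,1,1,2).

Now H_k = ker ∂_k / im ∂_{k+1}, so:

  H_0: rank C_0 − rank ∂_1 = 9 − 8 = 1, and the invariant factors of ∂_1 are all 1, so H_0 = Z.
  H_1: rank ker ∂_1 − rank ∂_2 = (27 − 8) − 18 = 1, and ∂_2 has invariant factor 2 > 1, so H_1 = Z ⊕ Z/2.
  H_2: rank ker ∂_2 − rank ∂_3 = (18 − 18) − 0 = 0, and there is no ∂_3, so H_2 = 0.

Hence the Betti numbers are b_0 = 1, b_1 = 1, b_2 = 0.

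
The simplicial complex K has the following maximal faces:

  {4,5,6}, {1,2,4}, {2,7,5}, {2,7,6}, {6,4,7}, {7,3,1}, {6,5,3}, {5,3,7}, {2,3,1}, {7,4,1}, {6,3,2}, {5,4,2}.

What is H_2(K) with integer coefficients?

K has 7 vertices, 18 edges, 12 triangles.
rank ∂_2 = 12, rank ∂_3 = 0 ⇒ b_2 = 12 − 12 − 0 = 0. So H_2 = 0.

H_2 = 0.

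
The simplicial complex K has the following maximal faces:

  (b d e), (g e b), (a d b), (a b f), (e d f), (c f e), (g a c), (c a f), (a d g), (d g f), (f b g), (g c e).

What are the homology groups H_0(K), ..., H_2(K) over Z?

H_0 = Z,  H_1 = Z/2Z,  H_2 = 0.

Order the vertices as a < b < c < d < e < f < g. Listing each simplex with vertices in this order, K has dimension 2 with simplices:

  0-simplices (7): a, b, c, d, e, f, g
  1-simplices (18): ab, ac, ad, af, ag, bd, be, bf, bg, ce, cf, cg, de, df, dg, ef, eg, fg
  2-simplices (12): abd, abf, acf, acg, adg, bde, beg, bfg, cef, ceg, def, dfg

Hence C_0 ≅ Z^7, C_1 ≅ Z^18, C_2 ≅ Z^12.

Boundary ∂_1: C_1 → C_0 is given by ∂[p,q] = [q] − [p]. For instance
  ∂df = f − d.
The resulting 7×18 matrix has rank 6, and its Smith normal form has invariant factors (1,1,1,1,1,1).

The boundary map ∂_2: C_2 → C_1 acts by ∂[p,q,r] = [q,r] − [p,r] + [p,q]. For instance
  ∂abd = bd − ad + ab,
  ∂ceg = eg − cg + ce.
The 18×12 boundary matrix has rank 12 and Smith normal form diag(1,1,1,1,1,1,1,1,1,1,1,2).

Reading off H_k = ker ∂_k / im ∂_{k+1}:

  H_0: rank C_0 − rank ∂_1 = 7 − 6 = 1, and the invariant factors of ∂_1 are all 1, so H_0 = Z.
  H_1: rank ker ∂_1 − rank ∂_2 = (18 − 6) − 12 = 0, and ∂_2 has invariant factor 2 > 1, so H_1 = Z/2Z.
  H_2: rank ker ∂_2 − rank ∂_3 = (12 − 12) − 0 = 0, and there is no ∂_3, so H_2 = 0.

As a check, the Euler characteristic is 7 − 18 + 12 = 1, which agrees with 1 − 0 + 0 = 1.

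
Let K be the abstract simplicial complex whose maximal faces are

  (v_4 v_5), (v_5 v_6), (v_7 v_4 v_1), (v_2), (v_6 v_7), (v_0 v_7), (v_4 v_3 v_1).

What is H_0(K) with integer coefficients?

Take the total order v_0 < v_1 < v_2 < v_3 < v_4 < v_5 < v_6 < v_7 on the vertex set. Then K (dimension 2) consists of the simplices:

  0-simplices (8): [v_0], [v_1], [v_2], [v_3], [v_4], [v_5], [v_6], [v_7]
  1-simplices (9): [v_0,v_7], [v_1,v_3], [v_1,v_4], [v_1,v_7], [v_3,v_4], [v_4,v_5], [v_4,v_7], [v_5,v_6], [v_6,v_7]
  2-simplices (2): [v_1,v_3,v_4], [v_1,v_4,v_7]

giving chain groups C_0 ≅ Z^8, C_1 ≅ Z^9, C_2 ≅ Z^2.

Boundary ∂_1: C_1 → C_0 is given by ∂[p,q] = [q] − [p].
The 8×9 boundary matrix has rank 6 and Smith normal form diag(1,1,1,1,1,1).

The boundary map ∂_2: C_2 → C_1 acts by ∂[p,q,r] = [q,r] − [p,r] + [p,q]. For instance
  ∂[v_1,v_4,v_7] = [v_4,v_7] − [v_1,v_7] + [v_1,v_4],
  ∂[v_1,v_3,v_4] = [v_3,v_4] − [v_1,v_4] + [v_1,v_3].
The 9×2 boundary matrix has rank 2 and Smith normal form diag(1,1).

From H_k ≅ ker(∂_k) / im(∂_{k+1}) we obtain:

  H_0: rank C_0 − rank ∂_1 = 8 − 6 = 2, and the invariant factors of ∂_1 are all 1, so H_0 = Z^2.

H_0 ≅ Z^2.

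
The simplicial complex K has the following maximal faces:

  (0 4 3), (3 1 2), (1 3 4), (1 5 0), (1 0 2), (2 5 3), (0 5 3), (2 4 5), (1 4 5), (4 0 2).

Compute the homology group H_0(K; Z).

Fix the vertex order 0 < 1 < 2 < 3 < 4 < 5 and write every simplex with vertices in increasing order. Then dim K = 2 and the simplices of K are:

  0-simplices (6): [0], [1], [2], [3], [4], [5]
  1-simplices (15): [0,1], [0,2], [0,3], [0,4], [0,5], [1,2], [1,3], [1,4], [1,5], [2,3], [2,4], [2,5], [3,4], [3,5], [4,5]
  2-simplices (10): [0,1,2], [0,1,5], [0,2,4], [0,3,4], [0,3,5], [1,2,3], [1,3,4], [1,4,5], [2,3,5], [2,4,5]

Hence C_0 ≅ Z^6, C_1 ≅ Z^15, C_2 ≅ Z^10.

The boundary map ∂_1: C_1 → C_0 sends each edge [p,q] (with p < q) to q − p.
The resulting 6×15 matrix has rank 5, and its Smith normal form has invariant factors (1,1,1,1,1).

The boundary map ∂_2: C_2 → C_1 acts by ∂[p,q,r] = [q,r] − [p,r] + [p,q]. For instance
  ∂[1,3,4] = [3,4] − [1,4] + [1,3],
  ∂[0,1,2] = [1,2] − [0,2] + [0,1].
As a 15×10 matrix over Z this has rank 10, with invariant factors (1,1,1,1,1,1,1,1,1,2).

Computing H_k = (kernel of ∂_k) / (image of ∂_{k+1}):

  H_0: rank C_0 − rank ∂_1 = 6 − 5 = 1, and the invariant factors of ∂_1 are all 1, so H_0 = Z.

H_0 = Z.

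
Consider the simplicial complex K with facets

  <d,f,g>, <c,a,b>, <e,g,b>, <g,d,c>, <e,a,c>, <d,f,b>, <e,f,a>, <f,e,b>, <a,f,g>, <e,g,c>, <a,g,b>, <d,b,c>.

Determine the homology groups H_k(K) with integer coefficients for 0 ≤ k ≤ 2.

H_0 ≅ Z,  H_1 ≅ Z/2Z,  H_2 = 0.

We work with the vertex ordering a < b < c < d < e < f < g. The simplices of K, each written with vertices in increasing order, are:

  0-simplices (7): a, b, c, d, e, f, g
  1-simplices (18): ab, ac, ae, af, ag, bc, bd, be, bf, bg, cd, ce, cg, df, dg, ef, eg, fg
  2-simplices (12): abc, abg, ace, aef, afg, bcd, bdf, bef, beg, cdg, ceg, dfg

giving chain groups C_0 ≅ Z^7, C_1 ≅ Z^18, C_2 ≅ Z^12.

The boundary map ∂_1: C_1 → C_0 sends each edge [p,q] (with p < q) to q − p.
The resulting 7×18 matrix has rank 6, and its Smith normal form has invariant factors (1,1,1,1,1,1).

∂_2: C_2 → C_1 sends each 2-simplex [p,q,r] to [q,r] − [p,r] + [p,q]. For instance
  ∂abc = bc − ac + ab,
  ∂ceg = eg − cg + ce.
The resulting 18×12 matrix has rank 12, and its Smith normal form has invariant factors (1,1,1,1,1,1,1,1,1,1,1,2).

Now H_k = ker ∂_k / im ∂_{k+1}, so:

  H_0: rank C_0 − rank ∂_1 = 7 − 6 = 1, and the invariant factors of ∂_1 are all 1, so H_0 = Z.
  H_1: rank ker ∂_1 − rank ∂_2 = (18 − 6) − 12 = 0, and ∂_2 has invariant factor 2 > 1, so H_1 = Z/2Z.
  H_2: rank ker ∂_2 − rank ∂_3 = (12 − 12) − 0 = 0, and there is no ∂_3, so H_2 = 0.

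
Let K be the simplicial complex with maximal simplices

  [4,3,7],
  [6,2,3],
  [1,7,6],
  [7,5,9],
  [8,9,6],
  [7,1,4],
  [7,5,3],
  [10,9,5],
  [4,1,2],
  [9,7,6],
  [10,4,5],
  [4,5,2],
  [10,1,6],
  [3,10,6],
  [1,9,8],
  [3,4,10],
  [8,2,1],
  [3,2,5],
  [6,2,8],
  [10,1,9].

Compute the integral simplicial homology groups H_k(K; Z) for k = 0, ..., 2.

H_0 ≅ Z,  H_1 ≅ Z ⊕ Z/2,  H_2 = 0.

Take the total order 1 < 2 < 3 < 4 < 5 < 6 < 7 < 8 < 9 < 10 on the vertex set. Then K (dimension 2) consists of the simplices:

  0-simplices (10): [1], [2], [3], [4], [5], [6], [7], [8], [9], [10]
  1-simplices (30): (30 of them)
  2-simplices (20): (20 of them)

giving chain groups C_0 ≅ Z^10, C_1 ≅ Z^30, C_2 ≅ Z^20.

Boundary ∂_1: C_1 → C_0 sends each edge [p,q] (with p < q) to q − p. For instance
  ∂[1,8] = [8] − [1].
As a 10×30 matrix over Z this has rank 9, with invariant factors (1,1,1,1,1,1,1,1,1).

Boundary ∂_2: C_2 → C_1 acts by ∂[p,q,r] = [q,r] − [p,r] + [p,q]. For instance
  ∂[3,6,10] = [6,10] − [3,10] + [3,6],
  ∂[2,3,5] = [3,5] − [2,5] + [2,3].
The 30×20 boundary matrix has rank 20 and Smith normal form diag(1,1,1,1,1,1,1,1,1,1,1,1,1,1,1,1,1,1,1,2).

Computing H_k = (kernel of ∂_k) / (image of ∂_{k+1}):

  H_0: rank C_0 − rank ∂_1 = 10 − 9 = 1, and the invariant factors of ∂_1 are all 1, so H_0 = Z.
  H_1: rank ker ∂_1 − rank ∂_2 = (30 − 9) − 20 = 1, and ∂_2 has invariant factor 2 > 1, so H_1 = Z ⊕ Z/2.
  H_2: rank ker ∂_2 − rank ∂_3 = (20 − 20) − 0 = 0, and there is no ∂_3, so H_2 = 0.

(K is a triangulation of the Klein bottle.)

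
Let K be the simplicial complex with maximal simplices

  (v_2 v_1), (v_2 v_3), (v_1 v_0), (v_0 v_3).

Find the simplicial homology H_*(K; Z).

H_0 = Z,  H_1 = Z.

Take the total order v_0 < v_1 < v_2 < v_3 on the vertex set. Then K (dimension 1) consists of the simplices:

  0-simplices (4): [v_0], [v_1], [v_2], [v_3]
  1-simplices (4): [v_0,v_1], [v_0,v_3], [v_1,v_2], [v_2,v_3]

giving chain groups C_0 ≅ Z^4, C_1 ≅ Z^4.

Boundary ∂_1: C_1 → C_0 sends each edge [p,q] (with p < q) to q − p.
As a 4×4 matrix over Z this has rank 3, with invariant factors (1,1,1).

Computing H_k = (kernel of ∂_k) / (image of ∂_{k+1}):

  H_0: rank C_0 − rank ∂_1 = 4 − 3 = 1, and the invariant factors of ∂_1 are all 1, so H_0 ≅ Z.
  H_1: rank ker ∂_1 − rank ∂_2 = (4 − 3) − 0 = 1, and there is no ∂_2, so H_1 ≅ Z.

(K is a triangulation of the circle S^1.)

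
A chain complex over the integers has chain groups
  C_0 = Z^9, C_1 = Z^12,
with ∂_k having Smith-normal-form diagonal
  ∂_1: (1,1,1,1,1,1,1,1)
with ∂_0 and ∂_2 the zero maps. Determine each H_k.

H_0: b_0 = 9 − 0 − 8 = 1; torsion from ∂_1 factors > 1: none. So H_0 ≅ Z.
H_1: b_1 = 12 − 8 − 0 = 4; torsion from ∂_2 factors > 1: none. So H_1 ≅ Z^4.

H_0 ≅ Z,  H_1 ≅ Z^4.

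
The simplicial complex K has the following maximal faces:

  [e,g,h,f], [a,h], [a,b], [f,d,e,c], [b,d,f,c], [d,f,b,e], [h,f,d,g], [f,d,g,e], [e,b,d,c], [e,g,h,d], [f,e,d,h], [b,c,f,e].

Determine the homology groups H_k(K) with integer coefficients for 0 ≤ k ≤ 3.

H_0 = Z,  H_1 = Z,  H_2 = 0,  H_3 = Z^2.

K has 8 vertices, 19 edges, 19 triangles, 10 3-simplices.
rank ∂_0 = 0, rank ∂_1 = 7 ⇒ b_0 = 8 − 0 − 7 = 1; all invariant factors of ∂_1 are 1 so no torsion. So H_0 = Z.
rank ∂_1 = 7, rank ∂_2 = 11 ⇒ b_1 = 19 − 7 − 11 = 1; all invariant factors of ∂_2 are 1 so no torsion. So H_1 = Z.
rank ∂_2 = 11, rank ∂_3 = 8 ⇒ b_2 = 19 − 11 − 8 = 0; all invariant factors of ∂_3 are 1 so no torsion. So H_2 = 0.
rank ∂_3 = 8, rank ∂_4 = 0 ⇒ b_3 = 10 − 8 − 0 = 2. So H_3 = Z^2.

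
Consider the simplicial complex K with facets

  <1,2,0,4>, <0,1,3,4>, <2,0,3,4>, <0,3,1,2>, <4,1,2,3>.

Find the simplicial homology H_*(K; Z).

Fix the vertex order 0 < 1 < 2 < 3 < 4 and write every simplex with vertices in increasing order. Then dim K = 3 and the simplices of K are:

  0-simplices (5): [0], [1], [2], [3], [4]
  1-simplices (10): [0,1], [0,2], [0,3], [0,4], [1,2], [1,3], [1,4], [2,3], [2,4], [3,4]
  2-simplices (10): [0,1,2], [0,1,3], [0,1,4], [0,2,3], [0,2,4], [0,3,4], [1,2,3], [1,2,4], [1,3,4], [2,3,4]
  3-simplices (5): [0,1,2,3], [0,1,2,4], [0,1,3,4], [0,2,3,4], [1,2,3,4]

so the chain groups are C_0 ≅ Z^5, C_1 ≅ Z^10, C_2 ≅ Z^10, C_3 ≅ Z^5.

Boundary ∂_1: C_1 → C_0 is given by ∂[p,q] = [q] − [p].
As a 5×10 matrix over Z this has rank 4, with invariant factors (1,1,1,1).

∂_2: C_2 → C_1 acts by ∂[p,q,r] = [q,r] − [p,r] + [p,q]. For instance
  ∂[2,3,4] = [3,4] − [2,4] + [2,3],
  ∂[0,2,4] = [2,4] − [0,4] + [0,2].
The 10×10 boundary matrix has rank 6 and Smith normal form diag(1,1,1,1,1,1).

Boundary ∂_3: C_3 → C_2 sends each 3-simplex σ to the alternating sum Σ_i (−1)^i (σ with its i-th vertex removed). For instance
  ∂[0,1,2,3] = [1,2,3] − [0,2,3] + [0,1,3] − [0,1,2],
  ∂[0,2,3,4] = [2,3,4] − [0,3,4] + [0,2,4] − [0,2,3].
This gives a 10×5 integer matrix of rank 4; reducing to Smith normal form yields diagonal entries (1,1,1,1).

Now H_k = ker ∂_k / im ∂_{k+1}, so:

  H_0: rank C_0 − rank ∂_1 = 5 − 4 = 1, and the invariant factors of ∂_1 are all 1, so H_0 = Z.
  H_1: rank ker ∂_1 − rank ∂_2 = (10 − 4) − 6 = 0, and the invariant factors of ∂_2 are all 1, so H_1 = 0.
  H_2: rank ker ∂_2 − rank ∂_3 = (10 − 6) − 4 = 0, and the invariant factors of ∂_3 are all 1, so H_2 = 0.
  H_3: rank ker ∂_3 − rank ∂_4 = (5 − 4) − 0 = 1, and there is no ∂_4, so H_3 = Z.

As a check, the Euler characteristic is 5 − 10 + 10 − 5 = 0, which agrees with 1 − 0 + 0 − 1 = 0.

H_0 ≅ Z,  H_1 = 0,  H_2 = 0,  H_3 ≅ Z.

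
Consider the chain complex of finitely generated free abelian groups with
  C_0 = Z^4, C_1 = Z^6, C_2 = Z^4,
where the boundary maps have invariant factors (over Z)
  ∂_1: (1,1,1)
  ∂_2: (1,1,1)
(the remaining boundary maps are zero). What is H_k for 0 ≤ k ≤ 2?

H_0: b_0 = 4 − 0 − 3 = 1; torsion from ∂_1 factors > 1: none. So H_0 = Z.
H_1: b_1 = 6 − 3 − 3 = 0; torsion from ∂_2 factors > 1: none. So H_1 = 0.
H_2: b_2 = 4 − 3 − 0 = 1; torsion from ∂_3 factors > 1: none. So H_2 = Z.

H_0 = Z,  H_1 = 0,  H_2 = Z.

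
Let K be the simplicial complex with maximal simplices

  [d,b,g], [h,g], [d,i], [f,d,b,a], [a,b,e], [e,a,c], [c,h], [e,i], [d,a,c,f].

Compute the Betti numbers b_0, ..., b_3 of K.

b_0 = 1, b_1 = 2, b_2 = 0, b_3 = 0.

Fix the vertex order a < b < c < d < e < f < g < h < i and write every simplex with vertices in increasing order. Then dim K = 3 and the simplices of K are:

  0-simplices (9): a, b, c, d, e, f, g, h, i
  1-simplices (18): ab, ac, ad, ae, af, bd, be, bf, bg, cd, ce, cf, ch, df, dg, di, ei, gh
  2-simplices (10): abd, abe, abf, acd, ace, acf, adf, bdf, bdg, cdf
  3-simplices (2): abdf, acdf

so the chain groups are C_0 ≅ Z^9, C_1 ≅ Z^18, C_2 ≅ Z^10, C_3 ≅ Z^2.

Boundary ∂_1: C_1 → C_0 is given by ∂[p,q] = [q] − [p]. For instance
  ∂be = e − b.
This gives a 9×18 integer matrix of rank 8; reducing to Smith normal form yields diagonal entries (1,1,1,1,1,1,1,1).

The boundary map ∂_2: C_2 → C_1 acts by ∂[p,q,r] = [q,r] − [p,r] + [p,q]. For instance
  ∂abe = be − ae + ab,
  ∂ace = ce − ae + ac.
As a 18×10 matrix over Z this has rank 8, with invariant factors (1,1,1,1,1,1,1,1).

Boundary ∂_3: C_3 → C_2 sends each 3-simplex σ to the alternating sum Σ_i (−1)^i (σ with its i-th vertex removed). For instance
  ∂abdf = bdf − adf + abf − abd,
  ∂acdf = cdf − adf + acf − acd.
The resulting 10×2 matrix has rank 2, and its Smith normal form has invariant factors (1,1).

Computing H_k = (kernel of ∂_k) / (image of ∂_{k+1}):

  H_0: rank C_0 − rank ∂_1 = 9 − 8 = 1, and the invariant factors of ∂_1 are all 1, so H_0 = Z.
  H_1: rank ker ∂_1 − rank ∂_2 = (18 − 8) − 8 = 2, and the invariant factors of ∂_2 are all 1, so H_1 = Z^2.
  H_2: rank ker ∂_2 − rank ∂_3 = (10 − 8) − 2 = 0, and the invariant factors of ∂_3 are all 1, so H_2 = 0.
  H_3: rank ker ∂_3 − rank ∂_4 = (2 − 2) − 0 = 0, and there is no ∂_4, so H_3 = 0.

Hence the Betti numbers are b_0 = 1, b_1 = 2, b_2 = 0, b_3 = 0.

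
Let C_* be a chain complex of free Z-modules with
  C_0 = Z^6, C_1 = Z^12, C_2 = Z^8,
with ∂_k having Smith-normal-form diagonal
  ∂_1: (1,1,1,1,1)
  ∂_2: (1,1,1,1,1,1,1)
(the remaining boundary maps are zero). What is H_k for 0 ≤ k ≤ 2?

H_0: b_0 = 6 − 0 − 5 = 1; torsion from ∂_1 factors > 1: none. So H_0 = Z.
H_1: b_1 = 12 − 5 − 7 = 0; torsion from ∂_2 factors > 1: none. So H_1 = 0.
H_2: b_2 = 8 − 7 − 0 = 1; torsion from ∂_3 factors > 1: none. So H_2 = Z.

H_0 = Z,  H_1 = 0,  H_2 = Z.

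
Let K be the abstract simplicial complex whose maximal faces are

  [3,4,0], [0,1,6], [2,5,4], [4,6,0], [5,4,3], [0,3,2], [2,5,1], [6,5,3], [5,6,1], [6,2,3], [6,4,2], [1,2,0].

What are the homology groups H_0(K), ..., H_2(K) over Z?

H_0 = Z,  H_1 = Z/2Z,  H_2 = 0.

Fix the vertex order 0 < 1 < 2 < 3 < 4 < 5 < 6 and write every simplex with vertices in increasing order. Then dim K = 2 and the simplices of K are:

  0-simplices (7): [0], [1], [2], [3], [4], [5], [6]
  1-simplices (18): [0,1], [0,2], [0,3], [0,4], [0,6], [1,2], [1,5], [1,6], [2,3], [2,4], [2,5], [2,6], [3,4], [3,5], [3,6], [4,5], [4,6], [5,6]
  2-simplices (12): [0,1,2], [0,1,6], [0,2,3], [0,3,4], [0,4,6], [1,2,5], [1,5,6], [2,3,6], [2,4,5], [2,4,6], [3,4,5], [3,5,6]

Hence C_0 ≅ Z^7, C_1 ≅ Z^18, C_2 ≅ Z^12.

Boundary ∂_1: C_1 → C_0 sends each edge [p,q] (with p < q) to q − p. For instance
  ∂[1,5] = [5] − [1].
As a 7×18 matrix over Z this has rank 6, with invariant factors (1,1,1,1,1,1).

Boundary ∂_2: C_2 → C_1 sends each 2-simplex [p,q,r] to [q,r] − [p,r] + [p,q]. For instance
  ∂[0,2,3] = [2,3] − [0,3] + [0,2],
  ∂[2,4,6] = [4,6] − [2,6] + [2,4].
The resulting 18×12 matrix has rank 12, and its Smith normal form has invariant factors (1,1,1,1,1,1,1,1,1,1,1,2).

Now H_k = ker ∂_k / im ∂_{k+1}, so:

  H_0: rank C_0 − rank ∂_1 = 7 − 6 = 1, and the invariant factors of ∂_1 are all 1, so H_0 ≅ Z.
  H_1: rank ker ∂_1 − rank ∂_2 = (18 − 6) − 12 = 0, and ∂_2 has invariant factor 2 > 1, so H_1 ≅ Z/2Z.
  H_2: rank ker ∂_2 − rank ∂_3 = (12 − 12) − 0 = 0, and there is no ∂_3, so H_2 ≅ 0.

As a check, the Euler characteristic is 7 − 18 + 12 = 1, which agrees with 1 − 0 + 0 = 1.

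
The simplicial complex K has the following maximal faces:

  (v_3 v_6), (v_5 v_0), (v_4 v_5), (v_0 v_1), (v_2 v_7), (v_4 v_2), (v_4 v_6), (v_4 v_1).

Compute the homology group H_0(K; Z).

K has 8 vertices, 8 edges.
rank ∂_0 = 0, rank ∂_1 = 7 ⇒ b_0 = 8 − 0 − 7 = 1; all invariant factors of ∂_1 are 1 so no torsion. So H_0 = Z.

H_0 = Z.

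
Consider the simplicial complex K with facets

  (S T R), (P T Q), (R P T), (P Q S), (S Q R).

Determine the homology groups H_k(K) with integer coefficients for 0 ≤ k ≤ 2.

H_0 ≅ Z,  H_1 ≅ Z,  H_2 = 0.

Order the vertices as P < Q < R < S < T. Listing each simplex with vertices in this order, K has dimension 2 with simplices:

  0-simplices (5): P, Q, R, S, T
  1-simplices (10): PQ, PR, PS, PT, QR, QS, QT, RS, RT, ST
  2-simplices (5): PQS, PQT, PRT, QRS, RST

Hence C_0 ≅ Z^5, C_1 ≅ Z^10, C_2 ≅ Z^5.

Boundary ∂_1: C_1 → C_0 maps an edge to its endpoints' difference, ∂[p,q] = q − p. For instance
  ∂RS = S − R.
The resulting 5×10 matrix has rank 4, and its Smith normal form has invariant factors (1,1,1,1).

∂_2: C_2 → C_1 acts by ∂[p,q,r] = [q,r] − [p,r] + [p,q]. For instance
  ∂PRT = RT − PT + PR,
  ∂PQT = QT − PT + PQ.
As a 10×5 matrix over Z this has rank 5, with invariant factors (1,1,1,1,1).

Now H_k = ker ∂_k / im ∂_{k+1}, so:

  H_0: rank C_0 − rank ∂_1 = 5 − 4 = 1, and the invariant factors of ∂_1 are all 1, so H_0 ≅ Z.
  H_1: rank ker ∂_1 − rank ∂_2 = (10 − 4) − 5 = 1, and the invariant factors of ∂_2 are all 1, so H_1 ≅ Z.
  H_2: rank ker ∂_2 − rank ∂_3 = (5 − 5) − 0 = 0, and there is no ∂_3, so H_2 ≅ 0.

As a check, the Euler characteristic is 5 − 10 + 5 = 0, which agrees with 1 − 1 + 0 = 0.
(K is a triangulation of the Möbius band.)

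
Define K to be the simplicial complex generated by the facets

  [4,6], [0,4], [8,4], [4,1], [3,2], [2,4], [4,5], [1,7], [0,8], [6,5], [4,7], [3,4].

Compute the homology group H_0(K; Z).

We work with the vertex ordering 0 < 1 < 2 < 3 < 4 < 5 < 6 < 7 < 8. The simplices of K, each written with vertices in increasing order, are:

  0-simplices (9): [0], [1], [2], [3], [4], [5], [6], [7], [8]
  1-simplices (12): [0,4], [0,8], [1,4], [1,7], [2,3], [2,4], [3,4], [4,5], [4,6], [4,7], [4,8], [5,6]

giving chain groups C_0 ≅ Z^9, C_1 ≅ Z^12.

∂_1: C_1 → C_0 maps an edge to its endpoints' difference, ∂[p,q] = q − p. For instance
  ∂[5,6] = [6] − [5].
This gives a 9×12 integer matrix of rank 8; reducing to Smith normal form yields diagonal entries (1,1,1,1,1,1,1,1).

Computing H_k = (kernel of ∂_k) / (image of ∂_{k+1}):

  H_0: rank C_0 − rank ∂_1 = 9 − 8 = 1, and the invariant factors of ∂_1 are all 1, so H_0 = Z.

H_0 ≅ Z.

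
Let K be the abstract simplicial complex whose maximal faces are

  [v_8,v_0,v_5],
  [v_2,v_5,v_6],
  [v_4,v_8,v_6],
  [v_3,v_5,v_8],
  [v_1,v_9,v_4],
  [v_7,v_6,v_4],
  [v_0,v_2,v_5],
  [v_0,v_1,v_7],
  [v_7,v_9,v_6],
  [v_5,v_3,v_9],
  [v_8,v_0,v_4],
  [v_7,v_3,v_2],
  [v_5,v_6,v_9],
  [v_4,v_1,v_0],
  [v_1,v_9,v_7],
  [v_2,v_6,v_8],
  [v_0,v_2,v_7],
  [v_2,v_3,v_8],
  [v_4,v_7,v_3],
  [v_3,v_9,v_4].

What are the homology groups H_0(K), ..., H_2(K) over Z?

Fix the vertex order v_0 < v_1 < v_2 < v_3 < v_4 < v_5 < v_6 < v_7 < v_8 < v_9 and write every simplex with vertices in increasing order. Then dim K = 2 and the simplices of K are:

  0-simplices (10): [v_0], [v_1], [v_2], [v_3], [v_4], [v_5], [v_6], [v_7], [v_8], [v_9]
  1-simplices (30): (30 of them)
  2-simplices (20): (20 of them)

so the chain groups are C_0 ≅ Z^10, C_1 ≅ Z^30, C_2 ≅ Z^20.

The boundary map ∂_1: C_1 → C_0 is given by ∂[p,q] = [q] − [p].
As a 10×30 matrix over Z this has rank 9, with invariant factors (1,1,1,1,1,1,1,1,1).

The boundary map ∂_2: C_2 → C_1 maps a triangle to the signed sum of its edges. For instance
  ∂[v_3,v_4,v_7] = [v_4,v_7] − [v_3,v_7] + [v_3,v_4],
  ∂[v_0,v_1,v_4] = [v_1,v_4] − [v_0,v_4] + [v_0,v_1].
The resulting 30×20 matrix has rank 20, and its Smith normal form has invariant factors (1,1,1,1,1,1,1,1,1,1,1,1,1,1,1,1,1,1,1,2).

Computing H_k = (kernel of ∂_k) / (image of ∂_{k+1}):

  H_0: rank C_0 − rank ∂_1 = 10 − 9 = 1, and the invariant factors of ∂_1 are all 1, so H_0 ≅ Z.
  H_1: rank ker ∂_1 − rank ∂_2 = (30 − 9) − 20 = 1, and ∂_2 has invariant factor 2 > 1, so H_1 ≅ Z ⊕ Z/2.
  H_2: rank ker ∂_2 − rank ∂_3 = (20 − 20) − 0 = 0, and there is no ∂_3, so H_2 ≅ 0.

H_0 = Z,  H_1 = Z ⊕ Z/2,  H_2 = 0.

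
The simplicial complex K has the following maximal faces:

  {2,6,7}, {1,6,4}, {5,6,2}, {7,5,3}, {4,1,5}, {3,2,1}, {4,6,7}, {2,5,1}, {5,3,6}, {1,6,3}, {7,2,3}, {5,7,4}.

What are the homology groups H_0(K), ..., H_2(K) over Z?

H_0 ≅ Z,  H_1 ≅ Z/2,  H_2 = 0.

Fix the vertex order 1 < 2 < 3 < 4 < 5 < 6 < 7 and write every simplex with vertices in increasing order. Then dim K = 2 and the simplices of K are:

  0-simplices (7): [1], [2], [3], [4], [5], [6], [7]
  1-simplices (18): [1,2], [1,3], [1,4], [1,5], [1,6], [2,3], [2,5], [2,6], [2,7], [3,5], [3,6], [3,7], [4,5], [4,6], [4,7], [5,6], [5,7], [6,7]
  2-simplices (12): [1,2,3], [1,2,5], [1,3,6], [1,4,5], [1,4,6], [2,3,7], [2,5,6], [2,6,7], [3,5,6], [3,5,7], [4,5,7], [4,6,7]

Hence C_0 ≅ Z^7, C_1 ≅ Z^18, C_2 ≅ Z^12.

The boundary map ∂_1: C_1 → C_0 is given by ∂[p,q] = [q] − [p]. For instance
  ∂[1,6] = [6] − [1].
The 7×18 boundary matrix has rank 6 and Smith normal form diag(1,1,1,1,1,1).

∂_2: C_2 → C_1 acts by ∂[p,q,r] = [q,r] − [p,r] + [p,q]. For instance
  ∂[2,3,7] = [3,7] − [2,7] + [2,3],
  ∂[2,5,6] = [5,6] − [2,6] + [2,5].
This gives a 18×12 integer matrix of rank 12; reducing to Smith normal form yields diagonal entries (1,1,1,1,1,1,1,1,1,1,1,2).

Reading off H_k = ker ∂_k / im ∂_{k+1}:

  H_0: rank C_0 − rank ∂_1 = 7 − 6 = 1, and the invariant factors of ∂_1 are all 1, so H_0 = Z.
  H_1: rank ker ∂_1 − rank ∂_2 = (18 − 6) − 12 = 0, and ∂_2 has invariant factor 2 > 1, so H_1 = Z/2.
  H_2: rank ker ∂_2 − rank ∂_3 = (12 − 12) − 0 = 0, and there is no ∂_3, so H_2 = 0.

As a check, the Euler characteristic is 7 − 18 + 12 = 1, which agrees with 1 − 0 + 0 = 1.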